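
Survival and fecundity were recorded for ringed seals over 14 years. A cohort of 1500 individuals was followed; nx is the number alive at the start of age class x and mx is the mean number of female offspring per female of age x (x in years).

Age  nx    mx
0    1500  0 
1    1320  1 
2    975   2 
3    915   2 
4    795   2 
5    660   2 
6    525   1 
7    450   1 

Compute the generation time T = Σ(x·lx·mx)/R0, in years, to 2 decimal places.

lx = nx/n0 = nx/1500: 1, 0.88, 0.65, 0.61, 0.53, 0.44, 0.35, 0.3
lx·mx: 0, 0.88, 1.3, 1.22, 1.06, 0.88, 0.35, 0.3 → R0 = 5.99
x·lx·mx: 0, 0.88, 2.6, 3.66, 4.24, 4.4, 2.1, 2.1 → Σ = 19.98
T = 19.98 / 5.99 = 3.335559… → 3.34

3.34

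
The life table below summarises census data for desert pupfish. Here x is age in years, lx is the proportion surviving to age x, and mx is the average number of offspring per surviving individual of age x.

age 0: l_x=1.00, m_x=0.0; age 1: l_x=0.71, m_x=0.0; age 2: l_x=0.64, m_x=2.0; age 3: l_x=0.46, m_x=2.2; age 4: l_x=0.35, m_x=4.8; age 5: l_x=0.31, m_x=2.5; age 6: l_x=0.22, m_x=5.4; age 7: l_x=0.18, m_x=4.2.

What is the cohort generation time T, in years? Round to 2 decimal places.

lx·mx: 0, 0, 1.28, 1.012, 1.68, 0.775, 1.188, 0.756 → R0 = 6.691
x·lx·mx: 0, 0, 2.56, 3.036, 6.72, 3.875, 7.128, 5.292 → Σ = 28.611
T = 28.611 / 6.691 = 4.276042… → 4.28

4.28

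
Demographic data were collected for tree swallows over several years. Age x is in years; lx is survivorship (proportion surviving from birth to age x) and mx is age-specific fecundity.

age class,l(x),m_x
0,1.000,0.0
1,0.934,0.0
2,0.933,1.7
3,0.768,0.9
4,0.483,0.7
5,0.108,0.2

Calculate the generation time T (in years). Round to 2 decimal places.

lx·mx: 0, 0, 1.5861, 0.6912, 0.3381, 0.0216 → R0 = 2.637
x·lx·mx: 0, 0, 3.1722, 2.0736, 1.3524, 0.108 → Σ = 6.7062
T = 6.7062 / 2.637 = 2.543117… → 2.54

2.54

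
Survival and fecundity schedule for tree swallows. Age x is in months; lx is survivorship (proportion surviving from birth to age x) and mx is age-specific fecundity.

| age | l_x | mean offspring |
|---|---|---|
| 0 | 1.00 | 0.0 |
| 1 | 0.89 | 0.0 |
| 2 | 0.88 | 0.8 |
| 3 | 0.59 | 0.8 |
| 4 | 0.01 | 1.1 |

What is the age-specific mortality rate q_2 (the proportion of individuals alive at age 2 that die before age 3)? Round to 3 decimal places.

0.330

q_2 = (l_2 − l_3) / l_2 = (0.88 − 0.59) / 0.88
     = 0.29 / 0.88 = 0.329545… → 0.330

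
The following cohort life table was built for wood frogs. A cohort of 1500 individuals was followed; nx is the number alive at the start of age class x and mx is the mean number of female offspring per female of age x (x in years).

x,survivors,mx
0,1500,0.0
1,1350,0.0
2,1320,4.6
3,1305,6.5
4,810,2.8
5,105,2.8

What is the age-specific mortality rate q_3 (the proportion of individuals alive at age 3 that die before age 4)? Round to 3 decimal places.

0.379

lx = nx/n0 = nx/1500: 1, 0.9, 0.88, 0.87, 0.54, 0.07
q_3 = (l_3 − l_4) / l_3 = (0.87 − 0.54) / 0.87
     = 0.33 / 0.87 = 0.37931… → 0.379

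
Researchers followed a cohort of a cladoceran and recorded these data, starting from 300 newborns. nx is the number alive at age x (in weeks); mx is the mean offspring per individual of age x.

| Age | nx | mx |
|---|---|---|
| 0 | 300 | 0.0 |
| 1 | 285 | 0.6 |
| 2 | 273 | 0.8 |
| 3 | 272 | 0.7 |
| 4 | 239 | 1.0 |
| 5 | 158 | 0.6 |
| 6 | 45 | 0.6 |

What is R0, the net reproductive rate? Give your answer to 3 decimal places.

lx = nx/n0 = nx/300: 1, 0.95, 0.91, 0.90667…, 0.79667…, 0.52667…, 0.15
lx·mx by age: 0, 0.57, 0.728, 0.634667…, 0.796667…, 0.316…, 0.09
R0 = Σ lx·mx = 3.135333… → 3.135

3.135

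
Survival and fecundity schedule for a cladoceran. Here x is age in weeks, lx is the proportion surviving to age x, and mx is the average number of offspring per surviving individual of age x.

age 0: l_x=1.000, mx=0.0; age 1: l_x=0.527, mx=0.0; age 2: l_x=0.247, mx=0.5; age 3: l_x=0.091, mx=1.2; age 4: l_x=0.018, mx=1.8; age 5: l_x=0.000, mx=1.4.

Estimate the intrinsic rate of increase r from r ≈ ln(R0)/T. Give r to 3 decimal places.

-0.500

R0 = Σ lx·mx = 0 + 0 + 0.1235 + 0.1092 + 0.0324 + 0 = 0.2651
Σ x·lx·mx = 0.7042; T = 0.7042/0.2651 = 2.65636…
r ≈ ln(R0)/T = ln(0.2651)/2.65636… = -0.4998… → -0.500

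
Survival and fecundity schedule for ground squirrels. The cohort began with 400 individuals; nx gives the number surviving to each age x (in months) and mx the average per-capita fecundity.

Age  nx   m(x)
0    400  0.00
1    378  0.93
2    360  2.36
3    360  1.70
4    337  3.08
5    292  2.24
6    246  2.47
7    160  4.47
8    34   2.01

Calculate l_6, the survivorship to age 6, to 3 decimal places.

0.615

l_6 = n_6/n_0 = 246/400 = 0.615 → 0.615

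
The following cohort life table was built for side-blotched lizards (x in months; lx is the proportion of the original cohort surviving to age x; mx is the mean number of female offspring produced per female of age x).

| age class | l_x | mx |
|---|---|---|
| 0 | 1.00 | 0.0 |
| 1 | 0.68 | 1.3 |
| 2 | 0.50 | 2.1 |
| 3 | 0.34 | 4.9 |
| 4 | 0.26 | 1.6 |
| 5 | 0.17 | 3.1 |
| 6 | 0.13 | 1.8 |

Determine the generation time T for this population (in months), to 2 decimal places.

lx·mx: 0, 0.884, 1.05, 1.666, 0.416, 0.527, 0.234 → R0 = 4.777
x·lx·mx: 0, 0.884, 2.1, 4.998, 1.664, 2.635, 1.404 → Σ = 13.685
T = 13.685 / 4.777 = 2.864769… → 2.86

2.86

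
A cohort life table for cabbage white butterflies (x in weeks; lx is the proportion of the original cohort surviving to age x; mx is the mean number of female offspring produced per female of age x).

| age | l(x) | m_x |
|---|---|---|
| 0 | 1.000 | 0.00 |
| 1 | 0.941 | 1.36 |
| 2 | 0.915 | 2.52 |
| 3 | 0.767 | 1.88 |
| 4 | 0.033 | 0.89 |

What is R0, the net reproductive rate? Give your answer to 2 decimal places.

5.06

lx·mx by age: 0, 1.27976, 2.3058, 1.44196, 0.02937
R0 = Σ lx·mx = 5.05689 → 5.06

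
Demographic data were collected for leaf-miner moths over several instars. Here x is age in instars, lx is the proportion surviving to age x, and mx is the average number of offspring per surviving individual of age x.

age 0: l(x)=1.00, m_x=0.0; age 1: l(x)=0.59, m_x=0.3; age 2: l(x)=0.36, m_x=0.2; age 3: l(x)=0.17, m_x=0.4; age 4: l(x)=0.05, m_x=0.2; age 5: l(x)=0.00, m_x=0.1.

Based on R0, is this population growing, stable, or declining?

R0 = Σ lx·mx = 0 + 0.177 + 0.072 + 0.068 + 0.01 + 0 = 0.327
R0 < 1, so the population is declining.

declining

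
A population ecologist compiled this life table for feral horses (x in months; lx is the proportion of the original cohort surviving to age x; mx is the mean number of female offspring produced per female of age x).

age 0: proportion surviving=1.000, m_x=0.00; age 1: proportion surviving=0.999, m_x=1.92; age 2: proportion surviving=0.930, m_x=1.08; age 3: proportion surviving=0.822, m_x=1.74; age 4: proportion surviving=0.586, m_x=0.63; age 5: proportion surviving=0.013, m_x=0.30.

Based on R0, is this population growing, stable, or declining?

R0 = Σ lx·mx = 0 + 1.91808 + 1.0044 + 1.43028 + 0.36918 + 0.0039 = 4.72584
R0 > 1, so the population is growing.

growing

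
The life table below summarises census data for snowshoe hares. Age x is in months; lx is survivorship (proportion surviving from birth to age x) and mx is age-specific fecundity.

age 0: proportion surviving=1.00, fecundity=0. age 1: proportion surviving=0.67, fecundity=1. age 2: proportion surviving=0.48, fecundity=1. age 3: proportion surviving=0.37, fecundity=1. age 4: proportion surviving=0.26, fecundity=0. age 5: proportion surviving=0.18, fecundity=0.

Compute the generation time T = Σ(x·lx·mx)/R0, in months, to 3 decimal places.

1.803

lx·mx: 0, 0.67, 0.48, 0.37, 0, 0 → R0 = 1.52
x·lx·mx: 0, 0.67, 0.96, 1.11, 0, 0 → Σ = 2.74
T = 2.74 / 1.52 = 1.802632… → 1.803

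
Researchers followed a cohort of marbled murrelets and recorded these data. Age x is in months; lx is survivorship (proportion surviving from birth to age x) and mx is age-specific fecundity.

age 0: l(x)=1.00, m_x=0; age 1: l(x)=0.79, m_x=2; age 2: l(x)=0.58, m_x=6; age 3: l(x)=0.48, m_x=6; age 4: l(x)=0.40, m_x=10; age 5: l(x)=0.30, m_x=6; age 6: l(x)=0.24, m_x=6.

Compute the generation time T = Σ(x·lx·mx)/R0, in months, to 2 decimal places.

3.35

lx·mx: 0, 1.58, 3.48, 2.88, 4, 1.8, 1.44 → R0 = 15.18
x·lx·mx: 0, 1.58, 6.96, 8.64, 16, 9, 8.64 → Σ = 50.82
T = 50.82 / 15.18 = 3.347826… → 3.35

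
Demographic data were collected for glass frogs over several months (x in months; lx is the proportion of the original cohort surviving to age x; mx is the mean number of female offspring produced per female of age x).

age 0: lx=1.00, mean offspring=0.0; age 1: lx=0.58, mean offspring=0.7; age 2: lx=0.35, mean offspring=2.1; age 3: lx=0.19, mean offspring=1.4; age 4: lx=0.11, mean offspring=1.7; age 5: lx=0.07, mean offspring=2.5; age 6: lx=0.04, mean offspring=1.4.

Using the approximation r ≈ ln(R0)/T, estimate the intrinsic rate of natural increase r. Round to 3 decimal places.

R0 = Σ lx·mx = 0 + 0.406 + 0.735 + 0.266 + 0.187 + 0.175 + 0.056 = 1.825
Σ x·lx·mx = 4.633; T = 4.633/1.825 = 2.53863…
r ≈ ln(R0)/T = ln(1.825)/2.53863… = 0.23697… → 0.237

0.237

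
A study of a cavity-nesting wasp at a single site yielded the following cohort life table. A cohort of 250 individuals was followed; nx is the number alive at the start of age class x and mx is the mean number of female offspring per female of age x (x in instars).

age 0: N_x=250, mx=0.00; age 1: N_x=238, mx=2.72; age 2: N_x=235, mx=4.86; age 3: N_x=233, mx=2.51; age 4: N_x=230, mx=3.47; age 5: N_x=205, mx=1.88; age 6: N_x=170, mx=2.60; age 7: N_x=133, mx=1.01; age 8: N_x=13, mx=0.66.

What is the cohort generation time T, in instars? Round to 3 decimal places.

3.251

lx = nx/n0 = nx/250: 1, 0.952, 0.94, 0.932, 0.92, 0.82, 0.68, 0.532, 0.052
lx·mx: 0, 2.58944, 4.5684, 2.33932, 3.1924, 1.5416, 1.768, 0.53732, 0.03432 → R0 = 16.5708
x·lx·mx: 0, 2.58944, 9.1368, 7.01796, 12.7696, 7.708, 10.608, 3.76124, 0.27456 → Σ = 53.8656
T = 53.8656 / 16.5708 = 3.250634… → 3.251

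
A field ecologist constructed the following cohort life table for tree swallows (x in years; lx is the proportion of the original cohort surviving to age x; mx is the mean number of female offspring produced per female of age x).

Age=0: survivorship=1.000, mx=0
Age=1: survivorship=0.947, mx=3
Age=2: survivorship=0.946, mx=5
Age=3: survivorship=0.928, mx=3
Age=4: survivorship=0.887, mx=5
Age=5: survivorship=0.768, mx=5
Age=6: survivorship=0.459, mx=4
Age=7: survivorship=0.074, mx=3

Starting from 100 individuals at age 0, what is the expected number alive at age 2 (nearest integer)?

Expected survivors = N0 · l_2 = 100 × 0.946 = 94.6 → 95

95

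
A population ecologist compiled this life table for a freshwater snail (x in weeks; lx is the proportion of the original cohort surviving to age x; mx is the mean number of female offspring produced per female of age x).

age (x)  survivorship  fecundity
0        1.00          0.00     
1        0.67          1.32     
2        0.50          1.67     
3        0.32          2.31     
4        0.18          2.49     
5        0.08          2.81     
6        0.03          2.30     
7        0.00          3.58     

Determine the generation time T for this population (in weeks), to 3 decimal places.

lx·mx: 0, 0.8844, 0.835, 0.7392, 0.4482, 0.2248, 0.069, 0 → R0 = 3.2006
x·lx·mx: 0, 0.8844, 1.67, 2.2176, 1.7928, 1.124, 0.414, 0 → Σ = 8.1028
T = 8.1028 / 3.2006 = 2.53165… → 2.532

2.532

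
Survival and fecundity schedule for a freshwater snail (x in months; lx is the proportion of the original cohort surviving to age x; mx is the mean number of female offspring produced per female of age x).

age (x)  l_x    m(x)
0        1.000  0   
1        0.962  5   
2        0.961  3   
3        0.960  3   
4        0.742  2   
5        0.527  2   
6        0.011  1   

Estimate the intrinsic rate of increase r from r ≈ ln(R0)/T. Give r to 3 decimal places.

R0 = Σ lx·mx = 0 + 4.81 + 2.883 + 2.88 + 1.484 + 1.054 + 0.011 = 13.122
Σ x·lx·mx = 30.488; T = 30.488/13.122 = 2.32343…
r ≈ ln(R0)/T = ln(13.122)/2.32343… = 1.10797… → 1.108

1.108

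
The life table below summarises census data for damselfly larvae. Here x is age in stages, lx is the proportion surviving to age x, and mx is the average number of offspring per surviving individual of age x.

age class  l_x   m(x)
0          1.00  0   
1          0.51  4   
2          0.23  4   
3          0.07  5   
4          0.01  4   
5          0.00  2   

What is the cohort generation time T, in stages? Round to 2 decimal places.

lx·mx: 0, 2.04, 0.92, 0.35, 0.04, 0 → R0 = 3.35
x·lx·mx: 0, 2.04, 1.84, 1.05, 0.16, 0 → Σ = 5.09
T = 5.09 / 3.35 = 1.519403… → 1.52

1.52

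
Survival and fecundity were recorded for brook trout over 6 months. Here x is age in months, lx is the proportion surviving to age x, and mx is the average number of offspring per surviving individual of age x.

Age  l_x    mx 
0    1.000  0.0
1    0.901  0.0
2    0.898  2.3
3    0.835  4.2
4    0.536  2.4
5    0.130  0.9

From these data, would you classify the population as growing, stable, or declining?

R0 = Σ lx·mx = 0 + 0 + 2.0654 + 3.507 + 1.2864 + 0.117 = 6.9758
R0 > 1, so the population is growing.

growing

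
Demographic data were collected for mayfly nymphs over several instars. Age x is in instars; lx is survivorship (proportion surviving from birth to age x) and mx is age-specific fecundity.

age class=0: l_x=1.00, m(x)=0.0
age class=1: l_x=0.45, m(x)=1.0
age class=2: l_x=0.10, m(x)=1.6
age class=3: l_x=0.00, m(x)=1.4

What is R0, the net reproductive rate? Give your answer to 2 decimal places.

lx·mx by age: 0, 0.45, 0.16, 0
R0 = Σ lx·mx = 0.61 → 0.61

0.61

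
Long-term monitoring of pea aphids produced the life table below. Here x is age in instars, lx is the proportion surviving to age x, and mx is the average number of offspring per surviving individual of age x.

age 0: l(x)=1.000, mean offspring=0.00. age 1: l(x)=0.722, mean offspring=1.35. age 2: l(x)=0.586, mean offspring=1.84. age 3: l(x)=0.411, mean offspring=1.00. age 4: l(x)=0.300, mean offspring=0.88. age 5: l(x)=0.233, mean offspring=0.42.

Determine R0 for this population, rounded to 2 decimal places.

2.83

lx·mx by age: 0, 0.9747, 1.07824, 0.411, 0.264, 0.09786
R0 = Σ lx·mx = 2.8258 → 2.83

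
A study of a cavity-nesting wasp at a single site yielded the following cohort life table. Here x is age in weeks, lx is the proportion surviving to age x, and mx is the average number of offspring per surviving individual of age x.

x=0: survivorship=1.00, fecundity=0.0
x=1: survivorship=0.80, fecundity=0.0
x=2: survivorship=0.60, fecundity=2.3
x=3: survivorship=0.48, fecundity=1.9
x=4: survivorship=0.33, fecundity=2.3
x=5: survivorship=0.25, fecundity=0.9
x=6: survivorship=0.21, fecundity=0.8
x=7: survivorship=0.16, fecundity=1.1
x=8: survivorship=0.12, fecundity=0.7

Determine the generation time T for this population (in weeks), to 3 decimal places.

3.393

lx·mx: 0, 0, 1.38, 0.912, 0.759, 0.225, 0.168, 0.176, 0.084 → R0 = 3.704
x·lx·mx: 0, 0, 2.76, 2.736, 3.036, 1.125, 1.008, 1.232, 0.672 → Σ = 12.569
T = 12.569 / 3.704 = 3.393359… → 3.393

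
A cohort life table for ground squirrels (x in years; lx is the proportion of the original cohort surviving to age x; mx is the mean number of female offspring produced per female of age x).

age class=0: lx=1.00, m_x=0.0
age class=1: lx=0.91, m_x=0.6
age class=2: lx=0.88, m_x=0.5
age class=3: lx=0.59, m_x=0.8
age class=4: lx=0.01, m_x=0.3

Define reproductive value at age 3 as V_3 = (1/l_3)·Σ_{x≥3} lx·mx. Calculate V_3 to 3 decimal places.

0.805

lx·mx for x ≥ 3: 0.472, 0.003 → sum = 0.475
V_3 = 0.475 / l_3 = 0.475 / 0.59 = 0.805085… → 0.805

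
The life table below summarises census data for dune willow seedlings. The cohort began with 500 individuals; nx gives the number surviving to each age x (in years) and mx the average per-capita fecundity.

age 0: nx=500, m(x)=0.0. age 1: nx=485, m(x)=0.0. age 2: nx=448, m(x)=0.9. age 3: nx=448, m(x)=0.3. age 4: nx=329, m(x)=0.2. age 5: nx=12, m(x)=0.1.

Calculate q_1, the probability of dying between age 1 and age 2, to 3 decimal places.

0.076

lx = nx/n0 = nx/500: 1, 0.97, 0.896, 0.896, 0.658, 0.024
q_1 = (l_1 − l_2) / l_1 = (0.97 − 0.896) / 0.97
     = 0.074 / 0.97 = 0.076289… → 0.076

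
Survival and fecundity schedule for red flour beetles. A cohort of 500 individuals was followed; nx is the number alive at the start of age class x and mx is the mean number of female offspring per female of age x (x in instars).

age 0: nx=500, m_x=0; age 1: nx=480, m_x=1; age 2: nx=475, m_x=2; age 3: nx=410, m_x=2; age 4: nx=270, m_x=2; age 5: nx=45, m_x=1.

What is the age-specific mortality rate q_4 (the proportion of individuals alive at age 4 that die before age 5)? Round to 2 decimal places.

lx = nx/n0 = nx/500: 1, 0.96, 0.95, 0.82, 0.54, 0.09
q_4 = (l_4 − l_5) / l_4 = (0.54 − 0.09) / 0.54
     = 0.45 / 0.54 = 0.833333… → 0.83

0.83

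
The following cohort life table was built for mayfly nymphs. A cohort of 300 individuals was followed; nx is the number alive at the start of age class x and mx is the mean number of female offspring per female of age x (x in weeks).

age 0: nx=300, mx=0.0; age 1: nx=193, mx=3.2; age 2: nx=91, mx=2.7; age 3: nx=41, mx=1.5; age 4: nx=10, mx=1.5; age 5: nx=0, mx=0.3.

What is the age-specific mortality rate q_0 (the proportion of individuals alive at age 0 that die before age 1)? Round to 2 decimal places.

lx = nx/n0 = nx/300: 1, 0.64333…, 0.30333…, 0.13667…, 0.03333…, 0
q_0 = (l_0 − l_1) / l_0 = (1 − 0.643333…) / 1
     = 0.356667… / 1 = 0.356667… → 0.36

0.36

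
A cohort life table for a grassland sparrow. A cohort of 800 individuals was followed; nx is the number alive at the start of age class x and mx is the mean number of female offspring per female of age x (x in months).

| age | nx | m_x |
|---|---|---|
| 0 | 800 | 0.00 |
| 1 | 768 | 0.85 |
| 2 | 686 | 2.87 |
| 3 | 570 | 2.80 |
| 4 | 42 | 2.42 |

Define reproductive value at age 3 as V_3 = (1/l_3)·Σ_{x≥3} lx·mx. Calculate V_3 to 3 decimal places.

lx = nx/n0 = nx/800: 1, 0.96, 0.8575, 0.7125, 0.0525
lx·mx for x ≥ 3: 1.995, 0.12705 → sum = 2.12205
V_3 = 2.12205 / l_3 = 2.12205 / 0.7125 = 2.978316… → 2.978

2.978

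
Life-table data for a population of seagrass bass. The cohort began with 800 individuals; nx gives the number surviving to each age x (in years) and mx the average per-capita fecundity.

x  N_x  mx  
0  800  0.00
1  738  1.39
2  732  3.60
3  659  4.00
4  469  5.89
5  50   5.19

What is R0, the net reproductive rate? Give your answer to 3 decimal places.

lx = nx/n0 = nx/800: 1, 0.9225, 0.915, 0.82375, 0.58625, 0.0625
lx·mx by age: 0, 1.282275, 3.294, 3.295…, 3.453013…, 0.324375
R0 = Σ lx·mx = 11.648663… → 11.649

11.649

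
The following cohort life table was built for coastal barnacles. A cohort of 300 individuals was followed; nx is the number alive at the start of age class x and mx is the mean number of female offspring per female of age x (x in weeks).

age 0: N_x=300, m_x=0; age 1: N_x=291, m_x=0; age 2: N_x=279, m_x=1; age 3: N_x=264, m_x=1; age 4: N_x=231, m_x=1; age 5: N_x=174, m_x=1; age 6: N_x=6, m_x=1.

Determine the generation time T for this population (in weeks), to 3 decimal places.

lx = nx/n0 = nx/300: 1, 0.97, 0.93, 0.88, 0.77, 0.58, 0.02
lx·mx: 0, 0, 0.93, 0.88, 0.77, 0.58, 0.02 → R0 = 3.18
x·lx·mx: 0, 0, 1.86, 2.64, 3.08, 2.9, 0.12 → Σ = 10.6
T = 10.6 / 3.18 = 3.333333… → 3.333

3.333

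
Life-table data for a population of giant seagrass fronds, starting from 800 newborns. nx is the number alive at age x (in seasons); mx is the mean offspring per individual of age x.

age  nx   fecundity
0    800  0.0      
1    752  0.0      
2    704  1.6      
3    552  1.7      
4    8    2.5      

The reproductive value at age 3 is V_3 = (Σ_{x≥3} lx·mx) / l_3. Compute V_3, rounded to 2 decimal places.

1.74

lx = nx/n0 = nx/800: 1, 0.94, 0.88, 0.69, 0.01
lx·mx for x ≥ 3: 1.173, 0.025 → sum = 1.198
V_3 = 1.198 / l_3 = 1.198 / 0.69 = 1.736232… → 1.74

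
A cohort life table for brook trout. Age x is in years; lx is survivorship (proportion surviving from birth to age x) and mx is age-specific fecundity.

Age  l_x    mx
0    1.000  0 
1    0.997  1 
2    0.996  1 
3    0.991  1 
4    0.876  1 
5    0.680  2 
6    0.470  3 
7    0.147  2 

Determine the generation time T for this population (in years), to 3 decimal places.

3.868

lx·mx: 0, 0.997, 0.996, 0.991, 0.876, 1.36, 1.41, 0.294 → R0 = 6.924
x·lx·mx: 0, 0.997, 1.992, 2.973, 3.504, 6.8, 8.46, 2.058 → Σ = 26.784
T = 26.784 / 6.924 = 3.868284… → 3.868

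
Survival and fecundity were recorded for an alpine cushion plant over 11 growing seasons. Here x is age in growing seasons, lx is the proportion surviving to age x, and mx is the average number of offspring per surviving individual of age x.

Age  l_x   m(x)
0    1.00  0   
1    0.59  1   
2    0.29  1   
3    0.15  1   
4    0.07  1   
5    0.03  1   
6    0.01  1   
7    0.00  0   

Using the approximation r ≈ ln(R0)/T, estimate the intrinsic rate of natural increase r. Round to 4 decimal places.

R0 = Σ lx·mx = 0 + 0.59 + 0.29 + 0.15 + 0.07 + 0.03 + 0.01 + 0 = 1.14
Σ x·lx·mx = 2.11; T = 2.11/1.14 = 1.85088…
r ≈ ln(R0)/T = ln(1.14)/1.85088… = 0.070793… → 0.0708

0.0708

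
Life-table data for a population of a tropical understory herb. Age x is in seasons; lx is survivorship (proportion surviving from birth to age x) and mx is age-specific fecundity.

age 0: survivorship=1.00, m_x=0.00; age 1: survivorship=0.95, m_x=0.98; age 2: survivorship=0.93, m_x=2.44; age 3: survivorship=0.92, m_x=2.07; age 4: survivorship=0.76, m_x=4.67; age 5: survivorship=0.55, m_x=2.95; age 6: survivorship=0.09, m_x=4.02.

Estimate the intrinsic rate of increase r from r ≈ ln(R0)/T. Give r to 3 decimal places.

R0 = Σ lx·mx = 0 + 0.931 + 2.2692 + 1.9044 + 3.5492 + 1.6225 + 0.3618 = 10.6381
Σ x·lx·mx = 35.6627; T = 35.6627/10.6381 = 3.35236…
r ≈ ln(R0)/T = ln(10.6381)/3.35236… = 0.70531… → 0.705

0.705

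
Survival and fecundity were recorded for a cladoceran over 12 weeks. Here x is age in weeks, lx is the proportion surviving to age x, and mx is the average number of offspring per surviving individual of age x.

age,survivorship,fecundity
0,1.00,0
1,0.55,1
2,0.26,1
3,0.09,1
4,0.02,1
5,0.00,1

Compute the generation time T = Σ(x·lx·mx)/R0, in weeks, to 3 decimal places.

1.543

lx·mx: 0, 0.55, 0.26, 0.09, 0.02, 0 → R0 = 0.92
x·lx·mx: 0, 0.55, 0.52, 0.27, 0.08, 0 → Σ = 1.42
T = 1.42 / 0.92 = 1.543478… → 1.543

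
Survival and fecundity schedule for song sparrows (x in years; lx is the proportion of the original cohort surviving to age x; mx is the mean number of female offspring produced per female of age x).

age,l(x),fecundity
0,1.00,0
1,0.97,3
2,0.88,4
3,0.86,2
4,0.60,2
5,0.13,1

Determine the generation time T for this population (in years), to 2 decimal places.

lx·mx: 0, 2.91, 3.52, 1.72, 1.2, 0.13 → R0 = 9.48
x·lx·mx: 0, 2.91, 7.04, 5.16, 4.8, 0.65 → Σ = 20.56
T = 20.56 / 9.48 = 2.168776… → 2.17

2.17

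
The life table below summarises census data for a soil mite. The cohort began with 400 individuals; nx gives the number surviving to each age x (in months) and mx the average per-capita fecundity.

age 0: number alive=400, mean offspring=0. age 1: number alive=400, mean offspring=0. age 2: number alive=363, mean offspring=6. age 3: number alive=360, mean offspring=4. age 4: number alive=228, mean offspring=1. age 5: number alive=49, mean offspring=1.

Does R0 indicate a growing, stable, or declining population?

lx = nx/n0 = nx/400: 1, 1, 0.9075, 0.9, 0.57, 0.1225
R0 = Σ lx·mx = 0 + 0 + 5.445 + 3.6 + 0.57 + 0.1225 = 9.7375
R0 > 1, so the population is growing.

growing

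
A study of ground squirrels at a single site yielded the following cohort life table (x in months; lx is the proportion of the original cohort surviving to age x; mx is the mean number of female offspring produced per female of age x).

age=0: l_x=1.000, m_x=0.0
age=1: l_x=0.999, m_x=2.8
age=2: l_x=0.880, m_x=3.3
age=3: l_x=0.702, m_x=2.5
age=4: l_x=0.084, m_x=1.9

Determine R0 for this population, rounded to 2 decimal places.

lx·mx by age: 0, 2.7972, 2.904, 1.755, 0.1596
R0 = Σ lx·mx = 7.6158 → 7.62

7.62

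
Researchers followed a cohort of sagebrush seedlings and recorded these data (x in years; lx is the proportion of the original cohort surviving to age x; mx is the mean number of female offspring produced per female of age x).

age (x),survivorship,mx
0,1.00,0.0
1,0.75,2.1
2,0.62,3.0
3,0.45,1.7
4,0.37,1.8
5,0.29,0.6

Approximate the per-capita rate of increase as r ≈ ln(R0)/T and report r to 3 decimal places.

R0 = Σ lx·mx = 0 + 1.575 + 1.86 + 0.765 + 0.666 + 0.174 = 5.04
Σ x·lx·mx = 11.124; T = 11.124/5.04 = 2.20714…
r ≈ ln(R0)/T = ln(5.04)/2.20714… = 0.73281… → 0.733

0.733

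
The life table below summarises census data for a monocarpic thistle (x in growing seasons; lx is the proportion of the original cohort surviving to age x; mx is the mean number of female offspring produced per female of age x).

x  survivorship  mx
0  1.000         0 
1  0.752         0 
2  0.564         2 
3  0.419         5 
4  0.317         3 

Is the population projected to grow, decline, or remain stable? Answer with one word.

R0 = Σ lx·mx = 0 + 0 + 1.128 + 2.095 + 0.951 = 4.174
R0 > 1, so the population is growing.

growing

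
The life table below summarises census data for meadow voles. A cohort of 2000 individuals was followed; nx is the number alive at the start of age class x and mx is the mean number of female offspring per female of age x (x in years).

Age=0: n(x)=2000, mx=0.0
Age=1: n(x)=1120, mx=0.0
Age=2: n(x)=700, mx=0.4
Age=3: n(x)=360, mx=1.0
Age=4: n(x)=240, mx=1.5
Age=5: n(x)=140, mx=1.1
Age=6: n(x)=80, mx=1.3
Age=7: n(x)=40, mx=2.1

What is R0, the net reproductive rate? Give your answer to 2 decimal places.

lx = nx/n0 = nx/2000: 1, 0.56, 0.35, 0.18, 0.12, 0.07, 0.04, 0.02
lx·mx by age: 0, 0, 0.14, 0.18, 0.18, 0.077, 0.052, 0.042
R0 = Σ lx·mx = 0.671 → 0.67

0.67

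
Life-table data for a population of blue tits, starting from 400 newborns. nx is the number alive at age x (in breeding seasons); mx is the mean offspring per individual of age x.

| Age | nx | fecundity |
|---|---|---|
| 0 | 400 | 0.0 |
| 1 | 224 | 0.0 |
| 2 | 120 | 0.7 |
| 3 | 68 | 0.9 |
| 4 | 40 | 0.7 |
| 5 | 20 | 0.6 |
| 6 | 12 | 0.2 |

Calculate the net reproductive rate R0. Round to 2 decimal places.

lx = nx/n0 = nx/400: 1, 0.56, 0.3, 0.17, 0.1, 0.05, 0.03
lx·mx by age: 0, 0, 0.21, 0.153, 0.07, 0.03, 0.006
R0 = Σ lx·mx = 0.469 → 0.47

0.47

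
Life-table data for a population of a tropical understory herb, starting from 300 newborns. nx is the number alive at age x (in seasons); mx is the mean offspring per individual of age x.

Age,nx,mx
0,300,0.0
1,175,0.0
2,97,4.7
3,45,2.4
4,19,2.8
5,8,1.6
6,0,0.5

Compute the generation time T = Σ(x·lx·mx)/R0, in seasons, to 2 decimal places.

lx = nx/n0 = nx/300: 1, 0.58333…, 0.32333…, 0.15, 0.06333…, 0.02667…, 0
lx·mx: 0, 0, 1.519667…, 0.36, 0.177333…, 0.042667…, 0 → R0 = 2.099667…
x·lx·mx: 0, 0, 3.039333…, 1.08, 0.709333…, 0.213333…, 0 → Σ = 5.042…
T = 5.042… / 2.099667… = 2.401334… → 2.40

2.40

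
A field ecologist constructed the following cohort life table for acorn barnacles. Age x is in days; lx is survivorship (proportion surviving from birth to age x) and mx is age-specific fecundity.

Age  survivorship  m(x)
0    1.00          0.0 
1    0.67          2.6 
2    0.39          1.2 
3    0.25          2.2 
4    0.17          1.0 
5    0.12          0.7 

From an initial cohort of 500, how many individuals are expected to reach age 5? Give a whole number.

60

Expected survivors = N0 · l_5 = 500 × 0.12 = 60 → 60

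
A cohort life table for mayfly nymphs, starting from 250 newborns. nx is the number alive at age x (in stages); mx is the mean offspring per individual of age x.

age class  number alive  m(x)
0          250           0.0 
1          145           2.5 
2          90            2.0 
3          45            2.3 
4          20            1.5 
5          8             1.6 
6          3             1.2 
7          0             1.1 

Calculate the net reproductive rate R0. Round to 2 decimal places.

2.77

lx = nx/n0 = nx/250: 1, 0.58, 0.36, 0.18, 0.08, 0.032, 0.012, 0
lx·mx by age: 0, 1.45, 0.72, 0.414, 0.12, 0.0512, 0.0144, 0
R0 = Σ lx·mx = 2.7696 → 2.77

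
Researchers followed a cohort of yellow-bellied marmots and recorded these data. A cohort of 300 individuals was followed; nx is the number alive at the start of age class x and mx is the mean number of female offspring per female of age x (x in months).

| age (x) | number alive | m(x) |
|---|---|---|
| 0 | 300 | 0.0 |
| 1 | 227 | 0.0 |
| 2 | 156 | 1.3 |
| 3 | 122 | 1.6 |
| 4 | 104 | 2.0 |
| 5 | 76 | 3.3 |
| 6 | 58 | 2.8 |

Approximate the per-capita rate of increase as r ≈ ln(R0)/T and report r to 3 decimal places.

lx = nx/n0 = nx/300: 1, 0.75667…, 0.52, 0.40667…, 0.34667…, 0.25333…, 0.19333…
R0 = Σ lx·mx = 0 + 0 + 0.676 + 0.65067… + 0.69333… + 0.836… + 0.54133… = 3.397333…
Σ x·lx·mx = 13.505333…; T = 13.505333…/3.397333… = 3.97527…
r ≈ ln(R0)/T = ln(3.397333…)/3.97527… = 0.30765… → 0.308

0.308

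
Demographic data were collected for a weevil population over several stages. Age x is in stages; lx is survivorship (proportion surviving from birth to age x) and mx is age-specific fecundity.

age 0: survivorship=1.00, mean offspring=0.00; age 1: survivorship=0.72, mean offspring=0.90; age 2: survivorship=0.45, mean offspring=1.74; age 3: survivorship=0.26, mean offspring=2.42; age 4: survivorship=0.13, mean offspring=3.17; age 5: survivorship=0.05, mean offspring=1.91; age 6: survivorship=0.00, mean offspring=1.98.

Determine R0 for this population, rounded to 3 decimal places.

2.568

lx·mx by age: 0, 0.648, 0.783, 0.6292, 0.4121, 0.0955, 0
R0 = Σ lx·mx = 2.5678 → 2.568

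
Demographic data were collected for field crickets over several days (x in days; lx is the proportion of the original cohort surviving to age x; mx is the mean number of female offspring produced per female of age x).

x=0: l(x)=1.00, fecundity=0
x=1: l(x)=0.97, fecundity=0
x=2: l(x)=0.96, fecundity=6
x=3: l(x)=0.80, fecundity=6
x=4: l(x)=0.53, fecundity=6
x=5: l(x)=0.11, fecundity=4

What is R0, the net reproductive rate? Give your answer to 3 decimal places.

lx·mx by age: 0, 0, 5.76, 4.8, 3.18, 0.44
R0 = Σ lx·mx = 14.18 → 14.180

14.180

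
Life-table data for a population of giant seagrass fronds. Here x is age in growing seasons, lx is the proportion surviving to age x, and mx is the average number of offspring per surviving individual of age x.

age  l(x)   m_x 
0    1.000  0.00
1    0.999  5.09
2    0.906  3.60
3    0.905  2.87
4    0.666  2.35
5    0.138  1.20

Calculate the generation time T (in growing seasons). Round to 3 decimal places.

2.090

lx·mx: 0, 5.08491, 3.2616, 2.59735, 1.5651, 0.1656 → R0 = 12.67456
x·lx·mx: 0, 5.08491, 6.5232, 7.79205, 6.2604, 0.828 → Σ = 26.48856
T = 26.48856 / 12.67456 = 2.0899… → 2.090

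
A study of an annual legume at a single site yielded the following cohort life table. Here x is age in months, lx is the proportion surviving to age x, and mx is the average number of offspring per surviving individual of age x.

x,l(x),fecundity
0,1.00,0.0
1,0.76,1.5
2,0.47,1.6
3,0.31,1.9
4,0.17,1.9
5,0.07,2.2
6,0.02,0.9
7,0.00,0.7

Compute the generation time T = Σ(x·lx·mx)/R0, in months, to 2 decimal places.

2.21

lx·mx: 0, 1.14, 0.752, 0.589, 0.323, 0.154, 0.018, 0 → R0 = 2.976
x·lx·mx: 0, 1.14, 1.504, 1.767, 1.292, 0.77, 0.108, 0 → Σ = 6.581
T = 6.581 / 2.976 = 2.211358… → 2.21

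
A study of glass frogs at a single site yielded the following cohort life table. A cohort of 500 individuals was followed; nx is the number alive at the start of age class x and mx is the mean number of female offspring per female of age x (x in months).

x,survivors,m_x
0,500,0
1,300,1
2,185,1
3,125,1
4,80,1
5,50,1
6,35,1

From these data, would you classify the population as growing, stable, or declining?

growing

lx = nx/n0 = nx/500: 1, 0.6, 0.37, 0.25, 0.16, 0.1, 0.07
R0 = Σ lx·mx = 0 + 0.6 + 0.37 + 0.25 + 0.16 + 0.1 + 0.07 = 1.55
R0 > 1, so the population is growing.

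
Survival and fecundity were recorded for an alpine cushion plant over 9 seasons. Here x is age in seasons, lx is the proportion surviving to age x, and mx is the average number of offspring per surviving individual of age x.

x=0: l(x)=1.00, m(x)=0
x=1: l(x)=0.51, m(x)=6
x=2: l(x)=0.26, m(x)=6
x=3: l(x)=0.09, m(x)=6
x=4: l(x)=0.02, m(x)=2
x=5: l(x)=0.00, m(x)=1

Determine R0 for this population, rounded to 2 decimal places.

5.20

lx·mx by age: 0, 3.06, 1.56, 0.54, 0.04, 0
R0 = Σ lx·mx = 5.2 → 5.20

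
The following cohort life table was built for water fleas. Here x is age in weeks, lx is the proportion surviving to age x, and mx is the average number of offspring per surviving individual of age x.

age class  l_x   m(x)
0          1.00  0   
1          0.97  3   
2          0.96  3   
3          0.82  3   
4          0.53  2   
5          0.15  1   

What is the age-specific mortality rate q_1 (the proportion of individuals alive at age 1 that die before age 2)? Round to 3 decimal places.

q_1 = (l_1 − l_2) / l_1 = (0.97 − 0.96) / 0.97
     = 0.01 / 0.97 = 0.010309… → 0.010

0.010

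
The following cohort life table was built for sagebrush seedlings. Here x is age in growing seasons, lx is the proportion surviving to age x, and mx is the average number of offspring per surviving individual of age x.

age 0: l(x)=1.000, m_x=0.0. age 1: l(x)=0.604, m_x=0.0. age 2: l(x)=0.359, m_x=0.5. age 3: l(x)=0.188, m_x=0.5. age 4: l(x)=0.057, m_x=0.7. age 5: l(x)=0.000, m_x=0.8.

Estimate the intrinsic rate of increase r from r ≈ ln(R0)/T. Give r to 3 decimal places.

R0 = Σ lx·mx = 0 + 0 + 0.1795 + 0.094 + 0.0399 + 0 = 0.3134
Σ x·lx·mx = 0.8006; T = 0.8006/0.3134 = 2.55456…
r ≈ ln(R0)/T = ln(0.3134)/2.55456… = -0.4542… → -0.454

-0.454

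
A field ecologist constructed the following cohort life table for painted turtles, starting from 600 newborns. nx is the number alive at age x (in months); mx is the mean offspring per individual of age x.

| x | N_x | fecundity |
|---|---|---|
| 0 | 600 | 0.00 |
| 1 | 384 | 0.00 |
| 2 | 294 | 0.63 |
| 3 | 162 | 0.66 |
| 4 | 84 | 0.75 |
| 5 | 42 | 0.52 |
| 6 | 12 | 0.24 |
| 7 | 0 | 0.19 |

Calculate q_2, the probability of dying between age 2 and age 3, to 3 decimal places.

lx = nx/n0 = nx/600: 1, 0.64, 0.49, 0.27, 0.14, 0.07, 0.02, 0
q_2 = (l_2 − l_3) / l_2 = (0.49 − 0.27) / 0.49
     = 0.22 / 0.49 = 0.44898… → 0.449

0.449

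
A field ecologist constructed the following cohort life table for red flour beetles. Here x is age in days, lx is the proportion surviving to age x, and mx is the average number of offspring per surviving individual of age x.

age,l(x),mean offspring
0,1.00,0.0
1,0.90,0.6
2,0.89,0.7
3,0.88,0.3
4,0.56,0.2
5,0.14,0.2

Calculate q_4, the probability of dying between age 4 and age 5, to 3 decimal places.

q_4 = (l_4 − l_5) / l_4 = (0.56 − 0.14) / 0.56
     = 0.42 / 0.56 = 0.75 → 0.750

0.750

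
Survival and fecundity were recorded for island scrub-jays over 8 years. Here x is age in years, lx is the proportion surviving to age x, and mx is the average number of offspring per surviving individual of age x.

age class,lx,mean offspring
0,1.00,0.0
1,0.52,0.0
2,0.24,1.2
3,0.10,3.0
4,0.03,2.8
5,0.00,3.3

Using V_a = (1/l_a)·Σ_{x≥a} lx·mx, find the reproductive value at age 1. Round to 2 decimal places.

lx·mx for x ≥ 1: 0, 0.288, 0.3, 0.084, 0 → sum = 0.672
V_1 = 0.672 / l_1 = 0.672 / 0.52 = 1.292308… → 1.29

1.29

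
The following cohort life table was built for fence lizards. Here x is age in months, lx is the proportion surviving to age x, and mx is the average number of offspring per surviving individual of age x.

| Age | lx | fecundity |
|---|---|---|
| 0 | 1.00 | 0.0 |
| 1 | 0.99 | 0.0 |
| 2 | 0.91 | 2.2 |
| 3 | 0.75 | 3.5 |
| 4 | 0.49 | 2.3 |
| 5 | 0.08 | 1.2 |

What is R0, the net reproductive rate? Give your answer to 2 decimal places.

lx·mx by age: 0, 0, 2.002, 2.625, 1.127, 0.096
R0 = Σ lx·mx = 5.85 → 5.85

5.85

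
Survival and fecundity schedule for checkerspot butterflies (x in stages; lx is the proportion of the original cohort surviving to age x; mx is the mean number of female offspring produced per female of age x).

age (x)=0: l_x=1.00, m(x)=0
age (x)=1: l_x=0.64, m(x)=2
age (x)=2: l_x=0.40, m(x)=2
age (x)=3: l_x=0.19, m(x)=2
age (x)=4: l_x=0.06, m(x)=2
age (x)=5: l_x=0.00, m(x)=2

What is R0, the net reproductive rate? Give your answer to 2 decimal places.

lx·mx by age: 0, 1.28, 0.8, 0.38, 0.12, 0
R0 = Σ lx·mx = 2.58 → 2.58

2.58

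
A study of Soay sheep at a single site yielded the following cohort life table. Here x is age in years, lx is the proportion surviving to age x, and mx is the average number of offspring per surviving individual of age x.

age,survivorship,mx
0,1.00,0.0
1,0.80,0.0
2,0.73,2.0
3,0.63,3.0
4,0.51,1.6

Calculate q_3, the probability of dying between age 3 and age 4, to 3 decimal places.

q_3 = (l_3 − l_4) / l_3 = (0.63 − 0.51) / 0.63
     = 0.12 / 0.63 = 0.190476… → 0.190

0.190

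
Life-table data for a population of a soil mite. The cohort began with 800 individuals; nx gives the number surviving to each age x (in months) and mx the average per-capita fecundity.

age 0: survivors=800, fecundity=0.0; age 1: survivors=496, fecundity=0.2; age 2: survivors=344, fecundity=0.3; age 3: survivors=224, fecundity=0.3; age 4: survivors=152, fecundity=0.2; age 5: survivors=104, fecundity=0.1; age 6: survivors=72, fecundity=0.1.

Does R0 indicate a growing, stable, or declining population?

declining

lx = nx/n0 = nx/800: 1, 0.62, 0.43, 0.28, 0.19, 0.13, 0.09
R0 = Σ lx·mx = 0 + 0.124 + 0.129 + 0.084 + 0.038 + 0.013 + 0.009 = 0.397
R0 < 1, so the population is declining.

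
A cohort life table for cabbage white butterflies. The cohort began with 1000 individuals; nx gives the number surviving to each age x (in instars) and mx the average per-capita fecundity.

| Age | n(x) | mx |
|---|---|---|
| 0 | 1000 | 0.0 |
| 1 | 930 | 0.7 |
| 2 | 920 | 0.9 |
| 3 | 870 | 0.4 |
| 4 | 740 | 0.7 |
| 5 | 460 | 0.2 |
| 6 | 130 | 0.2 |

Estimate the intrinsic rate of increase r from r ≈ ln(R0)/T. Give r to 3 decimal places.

0.368

lx = nx/n0 = nx/1000: 1, 0.93, 0.92, 0.87, 0.74, 0.46, 0.13
R0 = Σ lx·mx = 0 + 0.651 + 0.828 + 0.348 + 0.518 + 0.092 + 0.026 = 2.463
Σ x·lx·mx = 6.039; T = 6.039/2.463 = 2.45189…
r ≈ ln(R0)/T = ln(2.463)/2.45189… = 0.36763… → 0.368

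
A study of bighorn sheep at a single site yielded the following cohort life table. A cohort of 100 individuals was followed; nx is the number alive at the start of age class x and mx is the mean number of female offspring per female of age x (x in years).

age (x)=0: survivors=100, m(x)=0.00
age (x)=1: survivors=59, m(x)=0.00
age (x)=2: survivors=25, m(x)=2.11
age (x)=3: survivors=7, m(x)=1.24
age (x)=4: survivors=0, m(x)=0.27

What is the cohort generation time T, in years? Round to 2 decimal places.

lx = nx/n0 = nx/100: 1, 0.59, 0.25, 0.07, 0
lx·mx: 0, 0, 0.5275, 0.0868, 0 → R0 = 0.6143
x·lx·mx: 0, 0, 1.055, 0.2604, 0 → Σ = 1.3154
T = 1.3154 / 0.6143 = 2.141299… → 2.14

2.14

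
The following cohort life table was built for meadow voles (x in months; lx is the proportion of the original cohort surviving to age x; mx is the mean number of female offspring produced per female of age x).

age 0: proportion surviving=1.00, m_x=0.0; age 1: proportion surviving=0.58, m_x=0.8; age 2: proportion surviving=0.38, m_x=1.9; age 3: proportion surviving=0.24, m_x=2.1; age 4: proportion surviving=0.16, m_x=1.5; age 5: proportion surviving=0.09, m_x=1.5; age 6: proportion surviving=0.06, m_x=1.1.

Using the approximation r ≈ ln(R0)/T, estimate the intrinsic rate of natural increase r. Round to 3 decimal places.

0.296

R0 = Σ lx·mx = 0 + 0.464 + 0.722 + 0.504 + 0.24 + 0.135 + 0.066 = 2.131
Σ x·lx·mx = 5.451; T = 5.451/2.131 = 2.55795…
r ≈ ln(R0)/T = ln(2.131)/2.55795… = 0.29578… → 0.296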